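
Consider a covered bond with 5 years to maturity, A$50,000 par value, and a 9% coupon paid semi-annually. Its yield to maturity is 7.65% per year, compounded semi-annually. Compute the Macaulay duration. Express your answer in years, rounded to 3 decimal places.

Periodic yield y = 0.03825. Discount each cash flow and weight by its period:
  t   CF        PV=CF/(1+0.03825)^t    t·PV
  1     2,250.00     2,167.1081     2,167.1081
  2     2,250.00     2,087.2700     4,174.5401
  3     2,250.00     2,010.3733     6,031.1198
  4     2,250.00     1,936.3094     7,745.2377
  5     2,250.00     1,864.9742     9,324.8708
  6     2,250.00     1,796.2670    10,777.6017
  7     2,250.00     1,730.0910    12,110.6368
  8     2,250.00     1,666.3530    13,330.8238
  9     2,250.00     1,604.9631    14,444.6682
  10   52,250.00    35,897.7226   358,977.2258
  Σ                 52,761.4316   439,083.8327
Price P = Σ PV = 52,761.4316.
Macaulay duration = Σ(t·PV) / P = 439,083.8327 / 52,761.4316 = 8.32206 half-year periods.
In years: 8.32206 / 2 = 4.16103 years.

4.161 years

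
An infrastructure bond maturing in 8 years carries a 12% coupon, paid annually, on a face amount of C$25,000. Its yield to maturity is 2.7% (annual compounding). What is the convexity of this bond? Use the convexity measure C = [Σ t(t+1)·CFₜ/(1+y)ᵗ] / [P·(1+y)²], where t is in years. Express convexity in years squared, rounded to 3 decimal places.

With y = 0.027:
  t   CF        PV=CF/(1+0.027)^t    t·PV        t(t+1)·PV
  1     3,000.00     2,921.1295     2,921.1295       5,842.2590
  2     3,000.00     2,844.3325     5,688.6651      17,065.9952
  3     3,000.00     2,769.5546     8,308.6637      33,234.6546
  4     3,000.00     2,696.7425    10,786.9700      53,934.8501
  5     3,000.00     2,625.8447    13,129.2235      78,775.3409
  6     3,000.00     2,556.8108    15,340.8648     107,386.0539
  7     3,000.00     2,489.5918    17,427.1428     139,417.1423
  8    28,000.00    22,625.3071   181,002.4567   1,629,022.1106
  Σ                 41,529.3135   254,605.1161   2,064,678.4066
P = 41,529.3135.
Convexity = Σ t(t+1)·PV / [P·(1+y)²] = 2,064,678.4066 / (41,529.3135 × 1.054729) = 47.13644.

47.136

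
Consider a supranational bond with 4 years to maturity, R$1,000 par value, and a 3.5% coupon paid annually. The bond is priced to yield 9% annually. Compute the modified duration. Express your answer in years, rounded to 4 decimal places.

3.4662 years

Periodic yield y = 0.09. First find Macaulay duration:
  t   CF        PV=CF/(1+0.09)^t    t·PV
  1        35.00        32.1101        32.1101
  2        35.00        29.4588        58.9176
  3        35.00        27.0264        81.0793
  4     1,035.00       733.2201     2,932.8804
  Σ                    821.8154     3,104.9873
P = 821.8154; Macaulay duration = 3,104.9873 / 821.8154 = 3.77821 years.
Modified duration = D_Mac / (1 + y) = 3.77821 / 1.09 = 3.46624 years.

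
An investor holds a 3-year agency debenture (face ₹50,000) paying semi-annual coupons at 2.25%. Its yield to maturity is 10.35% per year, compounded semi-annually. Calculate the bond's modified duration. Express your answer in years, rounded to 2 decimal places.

Periodic yield y = 0.05175. First find Macaulay duration:
  t   CF        PV=CF/(1+0.05175)^t    t·PV
  1       562.50       534.8229       534.8229
  2       562.50       508.5076     1,017.0153
  3       562.50       483.4872     1,450.4615
  4       562.50       459.6978     1,838.7913
  5       562.50       437.0790     2,185.3949
  6    50,562.50    37,355.4020   224,132.4122
  Σ                 39,778.9966   231,158.8981
P = 39,778.9966; Macaulay duration = 231,158.8981 / 39,778.9966 = 5.81108 half-year periods = 2.90554 years.
Modified duration = D_Mac / (1 + y) = 2.90554 / 1.05175 = 2.76258 years.

2.76 years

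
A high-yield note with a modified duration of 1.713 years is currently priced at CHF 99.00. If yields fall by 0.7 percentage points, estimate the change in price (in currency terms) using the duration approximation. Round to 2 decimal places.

Duration approximation: ΔP/P ≈ -D_mod · Δy = -1.713 × (-0.007) = +0.011991.
ΔP ≈ 99.00 × (+0.011991) = +1.187109.

+CHF 1.19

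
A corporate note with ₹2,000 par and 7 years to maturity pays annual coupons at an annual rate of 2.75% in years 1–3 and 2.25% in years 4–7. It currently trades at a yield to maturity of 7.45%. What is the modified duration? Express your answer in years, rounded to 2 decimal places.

Periodic yield y = 0.0745. First find Macaulay duration:
  t   CF        PV=CF/(1+0.0745)^t    t·PV
  1        55.00        51.1866        51.1866
  2        55.00        47.6376        95.2752
  3        55.00        44.3347       133.0040
  4        45.00        33.7588       135.0351
  5        45.00        31.4181       157.0907
  6        45.00        29.2398       175.4386
  7     2,045.00     1,236.6545     8,656.5813
  Σ                  1,474.2300     9,403.6116
P = 1,474.2300; Macaulay duration = 9,403.6116 / 1,474.2300 = 6.37866 years.
Modified duration = D_Mac / (1 + y) = 6.37866 / 1.0745 = 5.93640 years.

5.94 years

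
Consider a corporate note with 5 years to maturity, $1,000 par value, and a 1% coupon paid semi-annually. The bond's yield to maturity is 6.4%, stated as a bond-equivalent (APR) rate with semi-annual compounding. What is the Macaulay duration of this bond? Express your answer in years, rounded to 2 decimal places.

Periodic yield y = 0.032. Discount each cash flow and weight by its period:
  t   CF        PV=CF/(1+0.032)^t    t·PV
  1         5.00         4.8450         4.8450
  2         5.00         4.6947         9.3895
  3         5.00         4.5492        13.6475
  4         5.00         4.4081        17.6324
  5         5.00         4.2714        21.3571
  6         5.00         4.1390        24.8338
  7         5.00         4.0106        28.0744
  8         5.00         3.8863        31.0901
  9         5.00         3.7658        33.8918
  10    1,005.00       733.4476     7,334.4759
  Σ                    772.0176     7,519.2374
Price P = Σ PV = 772.0176.
Macaulay duration = Σ(t·PV) / P = 7,519.2374 / 772.0176 = 9.73972 half-year periods.
In years: 9.73972 / 2 = 4.86986 years.

4.87 years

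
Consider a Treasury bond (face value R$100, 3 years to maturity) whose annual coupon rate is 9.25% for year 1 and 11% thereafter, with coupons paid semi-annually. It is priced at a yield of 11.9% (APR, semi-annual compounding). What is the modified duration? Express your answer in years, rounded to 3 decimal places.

Periodic yield y = 0.0595. First find Macaulay duration:
  t   CF        PV=CF/(1+0.0595)^t    t·PV
  1        4.625         4.3653         4.3653
  2        4.625         4.1201         8.2402
  3        5.500         4.6244        13.8733
  4        5.500         4.3647        17.4590
  5        5.500         4.1196        20.5981
  6      105.500        74.5842       447.5051
  Σ                     96.1784       512.0410
P = 96.1784; Macaulay duration = 512.0410 / 96.1784 = 5.32387 half-year periods = 2.66193 years.
Modified duration = D_Mac / (1 + y) = 2.66193 / 1.0595 = 2.51244 years.

2.512 years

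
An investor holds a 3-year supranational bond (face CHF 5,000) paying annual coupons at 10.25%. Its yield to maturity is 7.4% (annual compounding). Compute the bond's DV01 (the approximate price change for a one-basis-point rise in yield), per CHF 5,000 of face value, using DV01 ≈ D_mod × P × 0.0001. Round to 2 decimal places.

Periodic yield y = 0.074.
  t   CF        PV=CF/(1+0.074)^t    t·PV
  1       512.50       477.1881       477.1881
  2       512.50       444.3092       888.6184
  3     5,512.50     4,449.7515    13,349.2545
  Σ                  5,371.2488    14,715.0610
P = 5,371.2488; D_Mac = 2.73960 yrs; D_mod = 2.55084 yrs.
DV01 ≈ 2.55084 × 5,371.2488 × 0.0001 = 1.370117.

CHF 1.37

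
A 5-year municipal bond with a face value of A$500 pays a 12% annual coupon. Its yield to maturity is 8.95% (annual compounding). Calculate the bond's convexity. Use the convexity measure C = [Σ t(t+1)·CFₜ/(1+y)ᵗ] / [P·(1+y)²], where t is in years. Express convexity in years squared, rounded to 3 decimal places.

With y = 0.0895:
  t   CF        PV=CF/(1+0.0895)^t    t·PV        t(t+1)·PV
  1        60.00        55.0711        55.0711         110.1423
  2        60.00        50.5472       101.0943         303.2830
  3        60.00        46.3948       139.1845         556.7379
  4        60.00        42.5836       170.3344         851.6719
  5       560.00       364.7975     1,823.9875      10,943.9250
  Σ                    559.3942     2,289.6718      12,765.7600
P = 559.3942.
Convexity = Σ t(t+1)·PV / [P·(1+y)²] = 12,765.7600 / (559.3942 × 1.187010) = 19.22535.

19.225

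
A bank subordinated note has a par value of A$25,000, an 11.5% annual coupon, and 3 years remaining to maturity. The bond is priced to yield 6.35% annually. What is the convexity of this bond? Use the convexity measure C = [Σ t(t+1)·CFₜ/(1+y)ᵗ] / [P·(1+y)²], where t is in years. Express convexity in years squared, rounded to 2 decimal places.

With y = 0.0635:
  t   CF        PV=CF/(1+0.0635)^t    t·PV        t(t+1)·PV
  1     2,875.00     2,703.3380     2,703.3380       5,406.6761
  2     2,875.00     2,541.9257     5,083.8515      15,251.5545
  3    27,875.00    23,174.0742    69,522.2226     278,088.8905
  Σ                 28,419.3380    77,309.4122     298,747.1211
P = 28,419.3380.
Convexity = Σ t(t+1)·PV / [P·(1+y)²] = 298,747.1211 / (28,419.3380 × 1.131032) = 9.29426.

9.29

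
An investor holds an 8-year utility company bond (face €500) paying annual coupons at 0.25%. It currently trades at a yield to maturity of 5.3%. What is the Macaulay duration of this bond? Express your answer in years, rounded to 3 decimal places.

7.911 years

Periodic yield y = 0.053. Discount each cash flow and weight by its year:
  t   CF        PV=CF/(1+0.053)^t    t·PV
  1         1.25         1.1871         1.1871
  2         1.25         1.1273         2.2547
  3         1.25         1.0706         3.2118
  4         1.25         1.0167         4.0668
  5         1.25         0.9655         4.8277
  6         1.25         0.9169         5.5016
  7         1.25         0.8708         6.0955
  8       501.25       331.6098     2,652.8788
  Σ                    338.7648     2,680.0239
Price P = Σ PV = 338.7648.
Macaulay duration = Σ(t·PV) / P = 2,680.0239 / 338.7648 = 7.91116 years.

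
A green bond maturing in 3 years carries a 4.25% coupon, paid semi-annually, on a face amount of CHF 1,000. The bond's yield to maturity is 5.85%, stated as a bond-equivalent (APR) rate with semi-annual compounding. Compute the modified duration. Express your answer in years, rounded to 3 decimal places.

Periodic yield y = 0.02925. First find Macaulay duration:
  t   CF        PV=CF/(1+0.02925)^t    t·PV
  1        21.25        20.6461        20.6461
  2        21.25        20.0594        40.1187
  3        21.25        19.4893        58.4679
  4        21.25        18.9354        75.7418
  5        21.25        18.3973        91.9866
  6     1,021.25       859.0270     5,154.1620
  Σ                    956.5545     5,441.1231
P = 956.5545; Macaulay duration = 5,441.1231 / 956.5545 = 5.68825 half-year periods = 2.84413 years.
Modified duration = D_Mac / (1 + y) = 2.84413 / 1.02925 = 2.76330 years.

2.763 years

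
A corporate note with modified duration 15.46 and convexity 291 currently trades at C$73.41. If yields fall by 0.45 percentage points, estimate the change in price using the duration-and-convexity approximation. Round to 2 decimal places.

+C$5.32

Duration effect: -D_mod·Δy = -15.46 × (-0.0045) = +0.069570
Convexity effect: ½·C·(Δy)² = 0.5 × 291 × (-0.0045)² = +0.002946375
ΔP/P ≈ +0.069570 + 0.002946375 = +0.072516375
ΔP ≈ 73.41 × (+0.072516375) = +5.32342708875.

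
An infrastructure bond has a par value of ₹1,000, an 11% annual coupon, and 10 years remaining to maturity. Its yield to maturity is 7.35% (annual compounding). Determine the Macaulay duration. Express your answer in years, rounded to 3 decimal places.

Periodic yield y = 0.0735. Discount each cash flow and weight by its year:
  t   CF        PV=CF/(1+0.0735)^t    t·PV
  1       110.00       102.4686       102.4686
  2       110.00        95.4528       190.9056
  3       110.00        88.9174       266.7521
  4       110.00        82.8294       331.3176
  5       110.00        77.1583       385.7913
  6       110.00        71.8754       431.2525
  7       110.00        66.9543       468.6800
  8       110.00        62.3701       498.9606
  9       110.00        58.0997       522.8977
  10    1,110.00       546.1381     5,461.3812
  Σ                  1,252.2640     8,660.4071
Price P = Σ PV = 1,252.2640.
Macaulay duration = Σ(t·PV) / P = 8,660.4071 / 1,252.2640 = 6.91580 years.

6.916 years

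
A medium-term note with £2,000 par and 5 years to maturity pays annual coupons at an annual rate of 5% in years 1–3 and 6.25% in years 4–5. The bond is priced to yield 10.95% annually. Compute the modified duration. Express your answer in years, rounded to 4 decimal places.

Periodic yield y = 0.1095. First find Macaulay duration:
  t   CF        PV=CF/(1+0.1095)^t    t·PV
  1       100.00        90.1307        90.1307
  2       100.00        81.2354       162.4708
  3       100.00        73.2180       219.6541
  4       125.00        82.4899       329.9596
  5     2,125.00     1,263.9282     6,319.6410
  Σ                  1,591.0022     7,121.8562
P = 1,591.0022; Macaulay duration = 7,121.8562 / 1,591.0022 = 4.47633 years.
Modified duration = D_Mac / (1 + y) = 4.47633 / 1.1095 = 4.03455 years.

4.0346 years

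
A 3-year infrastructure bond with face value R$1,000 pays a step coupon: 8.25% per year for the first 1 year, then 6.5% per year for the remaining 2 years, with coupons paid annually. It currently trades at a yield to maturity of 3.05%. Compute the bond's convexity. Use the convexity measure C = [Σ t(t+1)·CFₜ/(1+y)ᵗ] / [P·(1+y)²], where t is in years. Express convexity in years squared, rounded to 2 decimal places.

With y = 0.0305:
  t   CF        PV=CF/(1+0.0305)^t    t·PV        t(t+1)·PV
  1        82.50        80.0582        80.0582         160.1164
  2        65.00        61.2093       122.4186         367.2558
  3     1,065.00       973.2079     2,919.6237      11,678.4946
  Σ                  1,114.4754     3,122.1005      12,205.8668
P = 1,114.4754.
Convexity = Σ t(t+1)·PV / [P·(1+y)²] = 12,205.8668 / (1,114.4754 × 1.061930) = 10.31341.

10.31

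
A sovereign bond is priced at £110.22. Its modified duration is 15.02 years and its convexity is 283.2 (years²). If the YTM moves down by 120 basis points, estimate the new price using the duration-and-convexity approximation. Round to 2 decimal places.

£132.33

Duration effect: -D_mod·Δy = -15.02 × (-0.012) = +0.180240
Convexity effect: ½·C·(Δy)² = 0.5 × 283.2 × (-0.012)² = +0.0203904
ΔP/P ≈ +0.180240 + 0.0203904 = +0.2006304
New price ≈ 110.22 × (1 + 0.2006304) = 132.333482688.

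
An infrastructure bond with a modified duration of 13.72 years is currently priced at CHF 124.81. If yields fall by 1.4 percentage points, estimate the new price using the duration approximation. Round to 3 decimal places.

Duration approximation: ΔP/P ≈ -D_mod · Δy = -13.72 × (-0.014) = +0.192080.
New price ≈ 124.81 × (1 + 0.192080) = 148.7835048.

CHF 148.784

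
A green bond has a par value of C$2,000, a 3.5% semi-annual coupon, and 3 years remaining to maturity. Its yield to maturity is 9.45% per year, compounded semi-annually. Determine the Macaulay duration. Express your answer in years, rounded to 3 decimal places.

2.861 years

Periodic yield y = 0.04725. Discount each cash flow and weight by its period:
  t   CF        PV=CF/(1+0.04725)^t    t·PV
  1        35.00        33.4209        33.4209
  2        35.00        31.9130        63.8260
  3        35.00        30.4731        91.4194
  4        35.00        29.0982       116.3929
  5        35.00        27.7854       138.9269
  6     2,035.00     1,542.6315     9,255.7891
  Σ                  1,695.3221     9,699.7750
Price P = Σ PV = 1,695.3221.
Macaulay duration = Σ(t·PV) / P = 9,699.7750 / 1,695.3221 = 5.72149 half-year periods.
In years: 5.72149 / 2 = 2.86075 years.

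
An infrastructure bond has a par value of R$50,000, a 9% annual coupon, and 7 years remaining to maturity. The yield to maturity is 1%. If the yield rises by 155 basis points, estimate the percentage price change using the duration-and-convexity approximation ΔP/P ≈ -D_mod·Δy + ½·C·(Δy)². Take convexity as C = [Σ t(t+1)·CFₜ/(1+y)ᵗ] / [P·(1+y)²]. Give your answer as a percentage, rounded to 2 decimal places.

With y = 0.01:
  t   CF        PV=CF/(1+0.01)^t    t·PV        t(t+1)·PV
  1     4,500.00     4,455.4455     4,455.4455       8,910.8911
  2     4,500.00     4,411.3322     8,822.6644      26,467.9933
  3     4,500.00     4,367.6557    13,102.9670      52,411.8680
  4     4,500.00     4,324.4116    17,297.6462      86,488.2310
  5     4,500.00     4,281.5956    21,407.9780     128,447.8678
  6     4,500.00     4,239.2036    25,435.2214     178,046.5495
  7    54,500.00    50,833.1340   355,831.9379   2,846,655.5030
  Σ                 76,912.7781   446,353.8604   3,327,428.9037
P = 76,912.7781; D_Mac = 5.80338 yrs; D_mod = 5.74592 yrs; C = 42.40993.
Duration effect: -5.74592 × (+0.0155) = -0.089062
Convexity effect: 0.5 × 42.40993 × (0.0155)² = +0.0050945
ΔP/P ≈ -0.089062 + 0.0050945 = -0.083967 = -8.3967%.

-8.40%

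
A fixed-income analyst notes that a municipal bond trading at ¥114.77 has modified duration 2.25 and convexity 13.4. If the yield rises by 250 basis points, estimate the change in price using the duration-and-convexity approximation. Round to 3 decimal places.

Duration effect: -D_mod·Δy = -2.25 × (+0.025) = -0.056250
Convexity effect: ½·C·(Δy)² = 0.5 × 13.4 × (0.025)² = +0.0041875
ΔP/P ≈ -0.056250 + 0.0041875 = -0.0520625
ΔP ≈ 114.77 × (-0.0520625) = -5.975213125.

-¥5.975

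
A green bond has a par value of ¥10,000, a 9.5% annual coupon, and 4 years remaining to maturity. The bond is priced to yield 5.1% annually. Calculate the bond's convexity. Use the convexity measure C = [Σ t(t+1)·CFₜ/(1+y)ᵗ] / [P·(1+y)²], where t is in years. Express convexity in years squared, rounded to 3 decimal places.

With y = 0.051:
  t   CF        PV=CF/(1+0.051)^t    t·PV        t(t+1)·PV
  1       950.00       903.9010       903.9010       1,807.8021
  2       950.00       860.0391     1,720.0781       5,160.2343
  3       950.00       818.3055     2,454.9164       9,819.6657
  4    10,950.00     8,974.3552    35,897.4208     179,487.1042
  Σ                 11,556.6008    40,976.3164     196,274.8063
P = 11,556.6008.
Convexity = Σ t(t+1)·PV / [P·(1+y)²] = 196,274.8063 / (11,556.6008 × 1.104601) = 15.37549.

15.375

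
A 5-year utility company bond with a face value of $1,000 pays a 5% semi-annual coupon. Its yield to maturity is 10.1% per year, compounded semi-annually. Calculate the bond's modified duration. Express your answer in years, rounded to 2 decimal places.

Periodic yield y = 0.0505. First find Macaulay duration:
  t   CF        PV=CF/(1+0.0505)^t    t·PV
  1        25.00        23.7982        23.7982
  2        25.00        22.6542        45.3083
  3        25.00        21.5651        64.6954
  4        25.00        20.5284        82.1137
  5        25.00        19.5416        97.7079
  6        25.00        18.6022       111.6130
  7        25.00        17.7079       123.9555
  8        25.00        16.8567       134.8533
  9        25.00        16.0463       144.4169
  10    1,025.00       626.2724     6,262.7244
  Σ                    803.5730     7,091.1865
P = 803.5730; Macaulay duration = 7,091.1865 / 803.5730 = 8.82457 half-year periods = 4.41229 years.
Modified duration = D_Mac / (1 + y) = 4.41229 / 1.0505 = 4.20018 years.

4.20 years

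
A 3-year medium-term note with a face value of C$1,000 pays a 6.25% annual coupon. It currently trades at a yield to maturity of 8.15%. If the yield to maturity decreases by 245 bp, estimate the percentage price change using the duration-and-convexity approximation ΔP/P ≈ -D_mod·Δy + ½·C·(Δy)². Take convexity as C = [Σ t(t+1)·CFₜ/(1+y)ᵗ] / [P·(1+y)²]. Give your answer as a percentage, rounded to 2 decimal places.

With y = 0.0815:
  t   CF        PV=CF/(1+0.0815)^t    t·PV        t(t+1)·PV
  1        62.50        57.7901        57.7901         115.5802
  2        62.50        53.4351       106.8703         320.6109
  3     1,062.50       839.9421     2,519.8264      10,079.3056
  Σ                    951.1674     2,684.4868      10,515.4967
P = 951.1674; D_Mac = 2.82231 yrs; D_mod = 2.60962 yrs; C = 9.45191.
Duration effect: -2.60962 × (-0.0245) = +0.063936
Convexity effect: 0.5 × 9.45191 × (-0.0245)² = +0.0028368
ΔP/P ≈ +0.063936 + 0.0028368 = +0.066773 = +6.6773%.

+6.68%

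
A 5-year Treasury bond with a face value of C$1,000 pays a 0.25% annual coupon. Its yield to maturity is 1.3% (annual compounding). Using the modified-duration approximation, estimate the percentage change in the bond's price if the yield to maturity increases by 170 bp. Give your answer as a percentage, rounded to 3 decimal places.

Periodic yield y = 0.013. Modified duration first:
  t   CF        PV=CF/(1+0.013)^t    t·PV
  1         2.50         2.4679         2.4679
  2         2.50         2.4362         4.8725
  3         2.50         2.4050         7.2149
  4         2.50         2.3741         9.4965
  5     1,002.50       939.8037     4,699.0185
  Σ                    949.4870     4,723.0704
P = 949.4870; D_Mac = 4.97434 yrs; D_mod = 4.97434/(1+0.013) = 4.91050 yrs.
ΔP/P ≈ -D_mod · Δy = -4.91050 × (+0.017) = -0.083479 = -8.3479%.

-8.348%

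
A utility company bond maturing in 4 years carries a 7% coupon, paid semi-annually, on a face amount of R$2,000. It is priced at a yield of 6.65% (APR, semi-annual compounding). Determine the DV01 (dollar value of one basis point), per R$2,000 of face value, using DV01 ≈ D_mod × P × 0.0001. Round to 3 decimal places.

Periodic yield y = 0.03325.
  t   CF        PV=CF/(1+0.03325)^t    t·PV
  1        70.00        67.7474        67.7474
  2        70.00        65.5673       131.1346
  3        70.00        63.4573       190.3720
  4        70.00        61.4153       245.6611
  5        70.00        59.4389       297.1946
  6        70.00        57.5262       345.1571
  7        70.00        55.6750       389.7249
  8     2,070.00     1,593.4081    12,747.2652
  Σ                  2,024.2355    14,414.2569
P = 2,024.2355; D_Mac = 7.12084 half-year periods = 3.56042 yrs; D_mod = 3.44585 yrs.
DV01 ≈ 3.44585 × 2,024.2355 × 0.0001 = 0.697520.

R$0.698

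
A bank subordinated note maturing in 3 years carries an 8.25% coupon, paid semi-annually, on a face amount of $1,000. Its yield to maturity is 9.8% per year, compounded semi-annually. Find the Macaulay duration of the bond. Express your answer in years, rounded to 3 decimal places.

2.711 years

Periodic yield y = 0.049. Discount each cash flow and weight by its period:
  t   CF        PV=CF/(1+0.049)^t    t·PV
  1        41.25        39.3232        39.3232
  2        41.25        37.4863        74.9727
  3        41.25        35.7353       107.2059
  4        41.25        34.0661       136.2643
  5        41.25        32.4748       162.3740
  6     1,041.25       781.4516     4,688.7096
  Σ                    960.5373     5,208.8496
Price P = Σ PV = 960.5373.
Macaulay duration = Σ(t·PV) / P = 5,208.8496 / 960.5373 = 5.42285 half-year periods.
In years: 5.42285 / 2 = 2.71143 years.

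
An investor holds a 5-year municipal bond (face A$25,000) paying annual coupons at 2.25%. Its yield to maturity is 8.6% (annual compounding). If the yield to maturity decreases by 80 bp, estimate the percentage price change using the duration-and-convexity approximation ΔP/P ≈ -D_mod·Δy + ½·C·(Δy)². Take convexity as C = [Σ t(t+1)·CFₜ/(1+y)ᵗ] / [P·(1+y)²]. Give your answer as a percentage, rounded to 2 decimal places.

+3.57%

With y = 0.086:
  t   CF        PV=CF/(1+0.086)^t    t·PV        t(t+1)·PV
  1       562.50       517.9558       517.9558       1,035.9116
  2       562.50       476.9390       953.8781       2,861.6343
  3       562.50       439.1704     1,317.5112       5,270.0447
  4       562.50       404.3926     1,617.5705       8,087.8525
  5    25,562.50    16,922.0977    84,610.4887     507,662.9321
  Σ                 18,760.5556    89,017.4042     524,918.3751
P = 18,760.5556; D_Mac = 4.74492 yrs; D_mod = 4.36917 yrs; C = 23.72392.
Duration effect: -4.36917 × (-0.008) = +0.034953
Convexity effect: 0.5 × 23.72392 × (-0.008)² = +0.0007592
ΔP/P ≈ +0.034953 + 0.0007592 = +0.035713 = +3.5713%.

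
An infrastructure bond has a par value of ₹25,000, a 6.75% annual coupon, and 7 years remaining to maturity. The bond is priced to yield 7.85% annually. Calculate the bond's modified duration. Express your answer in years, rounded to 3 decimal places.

Periodic yield y = 0.0785. First find Macaulay duration:
  t   CF        PV=CF/(1+0.0785)^t    t·PV
  1     1,687.50     1,564.6732     1,564.6732
  2     1,687.50     1,450.7864     2,901.5728
  3     1,687.50     1,345.1891     4,035.5672
  4     1,687.50     1,247.2778     4,989.1111
  5     1,687.50     1,156.4931     5,782.4653
  6     1,687.50     1,072.3162     6,433.8975
  7    26,687.50    15,724.1380   110,068.9659
  Σ                 23,560.8737   135,776.2531
P = 23,560.8737; Macaulay duration = 135,776.2531 / 23,560.8737 = 5.76279 years.
Modified duration = D_Mac / (1 + y) = 5.76279 / 1.0785 = 5.34333 years.

5.343 years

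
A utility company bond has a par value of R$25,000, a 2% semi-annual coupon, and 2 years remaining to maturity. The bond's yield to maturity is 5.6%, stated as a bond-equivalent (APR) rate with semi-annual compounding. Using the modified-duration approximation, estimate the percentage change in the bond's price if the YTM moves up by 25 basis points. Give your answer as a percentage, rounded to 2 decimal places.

Periodic yield y = 0.028. Modified duration first:
  t   CF        PV=CF/(1+0.028)^t    t·PV
  1       250.00       243.1907       243.1907
  2       250.00       236.5668       473.1336
  3       250.00       230.1233       690.3700
  4    25,250.00    22,609.3941    90,437.5764
  Σ                 23,319.2749    91,844.2706
P = 23,319.2749; D_Mac = 3.93856 half-year periods = 1.96928 yrs; D_mod = 1.96928/(1+0.028) = 1.91564 yrs.
ΔP/P ≈ -D_mod · Δy = -1.91564 × (+0.0025) = -0.004789 = -0.4789%.

-0.48%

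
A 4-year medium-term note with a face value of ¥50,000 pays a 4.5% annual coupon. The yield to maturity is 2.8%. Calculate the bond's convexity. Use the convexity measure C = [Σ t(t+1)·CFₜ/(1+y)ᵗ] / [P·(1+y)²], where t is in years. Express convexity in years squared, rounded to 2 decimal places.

With y = 0.028:
  t   CF        PV=CF/(1+0.028)^t    t·PV        t(t+1)·PV
  1     2,250.00     2,188.7160     2,188.7160       4,377.4319
  2     2,250.00     2,129.1011     4,258.2022      12,774.6067
  3     2,250.00     2,071.1100     6,213.3301      24,853.3205
  4    52,250.00    46,785.7759   187,143.1036     935,715.5178
  Σ                 53,174.7030   199,803.3519     977,720.8769
P = 53,174.7030.
Convexity = Σ t(t+1)·PV / [P·(1+y)²] = 977,720.8769 / (53,174.7030 × 1.056784) = 17.39897.

17.40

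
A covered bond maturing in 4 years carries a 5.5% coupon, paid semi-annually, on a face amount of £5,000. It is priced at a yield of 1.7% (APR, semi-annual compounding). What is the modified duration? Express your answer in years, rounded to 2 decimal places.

Periodic yield y = 0.0085. First find Macaulay duration:
  t   CF        PV=CF/(1+0.0085)^t    t·PV
  1       137.50       136.3411       136.3411
  2       137.50       135.1920       270.3839
  3       137.50       134.0525       402.1576
  4       137.50       132.9227       531.6907
  5       137.50       131.8024       659.0118
  6       137.50       130.6915       784.1489
  7       137.50       129.5900       907.1298
  8     5,137.50     4,801.1427    38,409.1416
  Σ                  5,731.7348    42,100.0054
P = 5,731.7348; Macaulay duration = 42,100.0054 / 5,731.7348 = 7.34507 half-year periods = 3.67254 years.
Modified duration = D_Mac / (1 + y) = 3.67254 / 1.0085 = 3.64158 years.

3.64 years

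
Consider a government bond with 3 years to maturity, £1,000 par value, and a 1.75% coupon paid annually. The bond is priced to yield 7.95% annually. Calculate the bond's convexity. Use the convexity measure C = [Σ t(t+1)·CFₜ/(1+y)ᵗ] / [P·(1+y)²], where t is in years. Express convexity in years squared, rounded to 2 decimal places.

With y = 0.0795:
  t   CF        PV=CF/(1+0.0795)^t    t·PV        t(t+1)·PV
  1        17.50        16.2112        16.2112          32.4224
  2        17.50        15.0173        30.0347          90.1040
  3     1,017.50       808.8472     2,426.5416       9,706.1662
  Σ                    840.0757     2,472.7874       9,828.6926
P = 840.0757.
Convexity = Σ t(t+1)·PV / [P·(1+y)²] = 9,828.6926 / (840.0757 × 1.165320) = 10.03996.

10.04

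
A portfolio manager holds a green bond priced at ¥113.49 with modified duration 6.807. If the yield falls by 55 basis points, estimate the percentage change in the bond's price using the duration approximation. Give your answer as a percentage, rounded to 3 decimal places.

Duration approximation: ΔP/P ≈ -D_mod · Δy = -6.807 × (-0.0055) = +0.0374385.
As a percentage: +3.74385%.

+3.744%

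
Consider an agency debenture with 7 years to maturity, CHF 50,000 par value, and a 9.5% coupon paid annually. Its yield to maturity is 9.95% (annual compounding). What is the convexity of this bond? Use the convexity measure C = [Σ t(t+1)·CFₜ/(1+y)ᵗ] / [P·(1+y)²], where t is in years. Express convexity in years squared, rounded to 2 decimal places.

With y = 0.0995:
  t   CF        PV=CF/(1+0.0995)^t    t·PV        t(t+1)·PV
  1     4,750.00     4,320.1455     4,320.1455       8,640.2910
  2     4,750.00     3,929.1910     7,858.3820      23,575.1461
  3     4,750.00     3,573.6162    10,720.8486      42,883.3944
  4     4,750.00     3,250.2194    13,000.8775      65,004.3875
  5     4,750.00     2,956.0886    14,780.4428      88,682.6569
  6     4,750.00     2,688.5753    16,131.4519     112,920.1634
  7    54,750.00    28,184.9642   197,294.7495   1,578,357.9956
  Σ                 48,902.8002   264,106.8978   1,920,064.0349
P = 48,902.8002.
Convexity = Σ t(t+1)·PV / [P·(1+y)²] = 1,920,064.0349 / (48,902.8002 × 1.208900) = 32.47817.

32.48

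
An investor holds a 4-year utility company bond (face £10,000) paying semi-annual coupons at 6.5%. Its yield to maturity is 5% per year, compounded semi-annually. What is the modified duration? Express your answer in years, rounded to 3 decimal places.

Periodic yield y = 0.025. First find Macaulay duration:
  t   CF        PV=CF/(1+0.025)^t    t·PV
  1       325.00       317.0732       317.0732
  2       325.00       309.3397       618.6794
  3       325.00       301.7948       905.3844
  4       325.00       294.4340     1,177.7358
  5       325.00       287.2526     1,436.2632
  6       325.00       280.2465     1,681.4789
  7       325.00       273.4112     1,913.8784
  8    10,325.00     8,474.2083    67,793.6667
  Σ                 10,537.7603    75,844.1601
P = 10,537.7603; Macaulay duration = 75,844.1601 / 10,537.7603 = 7.19737 half-year periods = 3.59869 years.
Modified duration = D_Mac / (1 + y) = 3.59869 / 1.025 = 3.51091 years.

3.511 years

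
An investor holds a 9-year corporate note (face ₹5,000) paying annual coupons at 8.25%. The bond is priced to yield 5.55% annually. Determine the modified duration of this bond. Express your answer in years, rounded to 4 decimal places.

6.5363 years

Periodic yield y = 0.0555. First find Macaulay duration:
  t   CF        PV=CF/(1+0.0555)^t    t·PV
  1       412.50       390.8100       390.8100
  2       412.50       370.2606       740.5212
  3       412.50       350.7916     1,052.3749
  4       412.50       332.3464     1,329.3857
  5       412.50       314.8711     1,574.3554
  6       412.50       298.3146     1,789.8877
  7       412.50       282.6287     1,978.4010
  8       412.50       267.7676     2,142.1409
  9     5,412.50     3,328.6932    29,958.2389
  Σ                  5,936.4839    40,956.1157
P = 5,936.4839; Macaulay duration = 40,956.1157 / 5,936.4839 = 6.89905 years.
Modified duration = D_Mac / (1 + y) = 6.89905 / 1.0555 = 6.53629 years.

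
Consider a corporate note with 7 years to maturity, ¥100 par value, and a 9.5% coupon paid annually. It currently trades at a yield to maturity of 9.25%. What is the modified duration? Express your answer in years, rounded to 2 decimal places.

Periodic yield y = 0.0925. First find Macaulay duration:
  t   CF        PV=CF/(1+0.0925)^t    t·PV
  1         9.50         8.6957         8.6957
  2         9.50         7.9594        15.9188
  3         9.50         7.2855        21.8565
  4         9.50         6.6686        26.6746
  5         9.50         6.1040        30.5201
  6         9.50         5.5872        33.5233
  7       109.50        58.9473       412.6312
  Σ                    101.2478       549.8201
P = 101.2478; Macaulay duration = 549.8201 / 101.2478 = 5.43044 years.
Modified duration = D_Mac / (1 + y) = 5.43044 / 1.0925 = 4.97066 years.

4.97 years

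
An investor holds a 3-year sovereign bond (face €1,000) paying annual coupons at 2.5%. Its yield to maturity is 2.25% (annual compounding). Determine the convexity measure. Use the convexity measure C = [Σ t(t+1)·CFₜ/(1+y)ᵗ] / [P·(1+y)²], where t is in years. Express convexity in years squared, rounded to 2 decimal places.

11.11

With y = 0.0225:
  t   CF        PV=CF/(1+0.0225)^t    t·PV        t(t+1)·PV
  1        25.00        24.4499        24.4499          48.8998
  2        25.00        23.9119        47.8237         143.4712
  3     1,025.00       958.8130     2,876.4390      11,505.7560
  Σ                  1,007.1747     2,948.7126      11,698.1270
P = 1,007.1747.
Convexity = Σ t(t+1)·PV / [P·(1+y)²] = 11,698.1270 / (1,007.1747 × 1.045506) = 11.10925.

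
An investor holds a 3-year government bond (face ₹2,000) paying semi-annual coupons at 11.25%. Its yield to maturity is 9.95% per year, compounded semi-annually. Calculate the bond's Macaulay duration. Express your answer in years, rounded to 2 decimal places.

Periodic yield y = 0.04975. Discount each cash flow and weight by its period:
  t   CF        PV=CF/(1+0.04975)^t    t·PV
  1       112.50       107.1684       107.1684
  2       112.50       102.0894       204.1788
  3       112.50        97.2512       291.7535
  4       112.50        92.6422       370.5689
  5       112.50        88.2517       441.2585
  6     2,112.50     1,578.6339     9,471.8032
  Σ                  2,066.0368    10,886.7314
Price P = Σ PV = 2,066.0368.
Macaulay duration = Σ(t·PV) / P = 10,886.7314 / 2,066.0368 = 5.26938 half-year periods.
In years: 5.26938 / 2 = 2.63469 years.

2.63 years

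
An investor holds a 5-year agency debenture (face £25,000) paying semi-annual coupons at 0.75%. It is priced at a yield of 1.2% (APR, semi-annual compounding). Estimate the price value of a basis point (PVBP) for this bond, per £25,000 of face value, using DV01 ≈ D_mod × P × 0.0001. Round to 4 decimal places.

Periodic yield y = 0.006.
  t   CF        PV=CF/(1+0.006)^t    t·PV
  1        93.75        93.1909        93.1909
  2        93.75        92.6350       185.2701
  3        93.75        92.0825       276.2476
  4        93.75        91.5333       366.1334
  5        93.75        90.9874       454.9371
  6        93.75        90.4448       542.6685
  7        93.75        89.9053       629.3373
  8        93.75        89.3691       714.9529
  9        93.75        88.8361       799.5248
  10   25,093.75    23,636.6410   236,366.4104
  Σ                 24,455.6255   240,428.6730
P = 24,455.6255; D_Mac = 9.83122 half-year periods = 4.91561 yrs; D_mod = 4.88629 yrs.
DV01 ≈ 4.88629 × 24,455.6255 × 0.0001 = 11.949735.

£11.9497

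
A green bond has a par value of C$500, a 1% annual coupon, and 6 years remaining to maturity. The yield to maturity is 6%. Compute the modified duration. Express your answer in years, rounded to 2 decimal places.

Periodic yield y = 0.06. First find Macaulay duration:
  t   CF        PV=CF/(1+0.06)^t    t·PV
  1         5.00         4.7170         4.7170
  2         5.00         4.4500         8.9000
  3         5.00         4.1981        12.5943
  4         5.00         3.9605        15.8419
  5         5.00         3.7363        18.6815
  6       505.00       356.0051     2,136.0304
  Σ                    377.0669     2,196.7650
P = 377.0669; Macaulay duration = 2,196.7650 / 377.0669 = 5.82593 years.
Modified duration = D_Mac / (1 + y) = 5.82593 / 1.06 = 5.49616 years.

5.50 years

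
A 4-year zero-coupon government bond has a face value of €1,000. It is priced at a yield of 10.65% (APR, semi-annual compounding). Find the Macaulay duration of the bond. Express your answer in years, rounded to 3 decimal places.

A zero-coupon bond has a single cash flow at maturity, so its Macaulay duration equals its maturity: 4 years.
(Equivalently: 8 semi-annual periods ÷ 2 = 4 years.)

4.000 years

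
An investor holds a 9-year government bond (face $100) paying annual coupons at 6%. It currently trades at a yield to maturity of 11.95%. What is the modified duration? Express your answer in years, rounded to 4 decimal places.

6.0519 years

Periodic yield y = 0.1195. First find Macaulay duration:
  t   CF        PV=CF/(1+0.1195)^t    t·PV
  1         6.00         5.3595         5.3595
  2         6.00         4.7874         9.5749
  3         6.00         4.2764        12.8292
  4         6.00         3.8199        15.2797
  5         6.00         3.4122        17.0609
  6         6.00         3.0479        18.2877
  7         6.00         2.7226        19.0581
  8         6.00         2.4320        19.4558
  9       106.00        38.3786       345.4073
  Σ                     68.2366       462.3130
P = 68.2366; Macaulay duration = 462.3130 / 68.2366 = 6.77515 years.
Modified duration = D_Mac / (1 + y) = 6.77515 / 1.1195 = 6.05194 years.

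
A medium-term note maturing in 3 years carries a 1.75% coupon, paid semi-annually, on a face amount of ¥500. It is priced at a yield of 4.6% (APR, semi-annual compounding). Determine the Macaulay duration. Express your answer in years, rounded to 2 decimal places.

2.93 years

Periodic yield y = 0.023. Discount each cash flow and weight by its period:
  t   CF        PV=CF/(1+0.023)^t    t·PV
  1        4.375         4.2766         4.2766
  2        4.375         4.1805         8.3610
  3        4.375         4.0865        12.2595
  4        4.375         3.9946        15.9785
  5        4.375         3.9048        19.5240
  6      504.375       440.0477     2,640.2862
  Σ                    460.4907     2,700.6858
Price P = Σ PV = 460.4907.
Macaulay duration = Σ(t·PV) / P = 2,700.6858 / 460.4907 = 5.86480 half-year periods.
In years: 5.86480 / 2 = 2.93240 years.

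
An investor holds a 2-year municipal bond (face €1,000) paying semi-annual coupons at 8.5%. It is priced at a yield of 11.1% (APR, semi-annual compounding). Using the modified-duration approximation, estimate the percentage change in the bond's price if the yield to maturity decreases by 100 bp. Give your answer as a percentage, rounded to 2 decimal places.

+1.78%

Periodic yield y = 0.0555. Modified duration first:
  t   CF        PV=CF/(1+0.0555)^t    t·PV
  1        42.50        40.2653        40.2653
  2        42.50        38.1481        76.2961
  3        42.50        36.1422       108.4265
  4     1,042.50       839.9300     3,359.7202
  Σ                    954.4855     3,584.7081
P = 954.4855; D_Mac = 3.75564 half-year periods = 1.87782 yrs; D_mod = 1.87782/(1+0.0555) = 1.77908 yrs.
ΔP/P ≈ -D_mod · Δy = -1.77908 × (-0.01) = +0.017791 = +1.7791%.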